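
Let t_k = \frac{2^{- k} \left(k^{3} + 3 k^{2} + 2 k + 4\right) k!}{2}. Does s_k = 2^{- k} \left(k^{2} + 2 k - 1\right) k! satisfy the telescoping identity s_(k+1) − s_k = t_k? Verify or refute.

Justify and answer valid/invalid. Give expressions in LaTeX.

valid (s_(k+1) − s_k reduces to t_k)

s_(k+1) = (k**2 + 4*k + 2)*factorial(k + 1)/(2*2**k)
s_(k+1) − s_k = (k**3 + 3*k**2 + 2*k + 4)*factorial(k)/(2*2**k)
(s_(k+1) − s_k) − t_k = 0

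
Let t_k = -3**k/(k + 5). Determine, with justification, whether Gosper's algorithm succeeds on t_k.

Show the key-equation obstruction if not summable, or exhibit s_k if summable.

Ratio r(k) = 3*(k + 5)/(k + 6).
Normal form (A,B,C) = (3*k + 15, k + 6, 1).
Need (3*k + 15)·f(k+1) − (k + 5)·f(k) = 1.
deg f ≤ -1 (via 1,1,0).
Negative degree bound (-1): no f exists, t_k not Gosper-summable.

No. Not Gosper-summable.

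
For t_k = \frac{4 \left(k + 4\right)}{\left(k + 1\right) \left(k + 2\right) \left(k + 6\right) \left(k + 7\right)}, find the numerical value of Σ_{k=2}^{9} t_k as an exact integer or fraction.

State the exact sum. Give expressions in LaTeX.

Step 1: r(k) = (k + 1)*(k + 5)*(k + 6)/((k + 3)*(k + 4)*(k + 8)).
Factor: A=k + 1; B=k + 8; C=k**4 + 16*k**3 + 95*k**2 + 248*k + 240.
Solve (k + 1)·f(k+1) − (k + 7)·f(k) = k**4 + 16*k**3 + 95*k**2 + 248*k + 240.
Bound: deg f ≤ 6.
Solving with deg f ≤ 6: f(k) = k*(k + 2)*(k + 3)*(k + 4)*(k + 5)*(k + 7)/12.
Get s_k = R·t_k = k*(k + 7)/(3*(k**2 + 7*k + 6)) with R(k) = B(k−1)f(k)/C(k) = k*(k + 2)*(k + 7)**2/(12*(k + 4)).
Δs = 4*(k + 4)/(k**4 + 16*k**3 + 83*k**2 + 152*k + 84), as required.
Evaluate s at k=10 and k=2: 85/264 and 1/4; difference 19/264.

Σ = 19/264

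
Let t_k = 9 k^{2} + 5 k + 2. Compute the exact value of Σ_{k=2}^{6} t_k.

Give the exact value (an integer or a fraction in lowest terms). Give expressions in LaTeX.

Σ = 920

Ratio r(k) = (9*k**2 + 23*k + 16)/(9*k**2 + 5*k + 2).
A = 1, B = 1, C = k**2 + 5*k/9 + 2/9.
Solve (1)·f(k+1) − (1)·f(k) = k**2 + 5*k/9 + 2/9.
deg f ≤ 3 (via 0,0,2).
Solve for f: f(k) = k*(3*k**2 - 2*k + 1)/9 (degree 3 ≤ 3).
Get s_k = R·t_k = k*(3*k**2 - 2*k + 1) with R(k) = B(k−1)f(k)/C(k) = k*(3*k**2 - 2*k + 1)/(9*k**2 + 5*k + 2).
Δs = 9*k**2 + 5*k + 2, as required.
Evaluate s at k=7 and k=2: 938 and 18; difference 920.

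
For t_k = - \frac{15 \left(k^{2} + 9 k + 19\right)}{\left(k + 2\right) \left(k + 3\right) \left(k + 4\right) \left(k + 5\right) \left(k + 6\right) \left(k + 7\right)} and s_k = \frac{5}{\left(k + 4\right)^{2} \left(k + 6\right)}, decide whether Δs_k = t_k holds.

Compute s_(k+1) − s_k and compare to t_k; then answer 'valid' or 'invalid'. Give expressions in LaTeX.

Invalid: residual \frac{10 \left(4 k^{3} + 54 k^{2} + 236 k + 333\right)}{k^{8} + 36 k^{7} + 558 k^{6} + 4860 k^{5} + 25989 k^{4} + 87264 k^{3} + 179372 k^{2} + 205920 k + 100800} ≠ 0.

s_(k+1) = 5/((k + 5)**2*(k + 7))
s_(k+1) − s_k = 5/((k + 5)**2*(k + 7)) - 5/((k + 4)**2*(k + 6))
(s_(k+1) − s_k) − t_k = 10*(4*k**3 + 54*k**2 + 236*k + 333)/(k**8 + 36*k**7 + 558*k**6 + 4860*k**5 + 25989*k**4 + 87264*k**3 + 179372*k**2 + 205920*k + 100800)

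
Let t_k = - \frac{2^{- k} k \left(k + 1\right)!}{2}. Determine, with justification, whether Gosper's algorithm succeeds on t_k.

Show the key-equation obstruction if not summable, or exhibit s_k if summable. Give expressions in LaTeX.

Yes. s_k = - 2^{- k} \left(k + 1\right)!.

Step 1: r(k) = (k + 1)*(k + 2)/(2*k).
Gosper form: A/B · C(k+1)/C(k) with A=k/2 + 1, B=1, C=k.
Set up (k/2 + 1)·f(k+1) − (1)·f(k) − (k) = 0.
deg f ≤ 0 (via 1,0,1).
Solving with deg f ≤ 0: f(k) = 2.
Certificate R = B(k−1)f/C = 2/k gives s_k = -factorial(k + 1)/2**k.
Check: Δs_k = -k*factorial(k + 1)/(2*2**k). ✓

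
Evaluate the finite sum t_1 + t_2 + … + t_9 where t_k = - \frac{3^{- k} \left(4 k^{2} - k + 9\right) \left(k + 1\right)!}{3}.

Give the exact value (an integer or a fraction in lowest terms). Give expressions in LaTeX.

Σ = -6405914/243

r(k) = (k + 2)*(-k + 4*(k + 1)**2 + 8)/(3*(4*k**2 - k + 9)) after simplifying.
Gosper form: A/B · C(k+1)/C(k) with A=k/3 + 2/3, B=1, C=k**2 - k/4 + 9/4.
Need (k/3 + 2/3)·f(k+1) − (1)·f(k) = k**2 - k/4 + 9/4.
From deg A=1, deg B=0, deg C=2: d=1.
Match coefficients ⇒ f(k) = 3*(4*k - 1)/4.
Certificate R = B(k−1)f/C = 3*(4*k - 1)/(4*k**2 - k + 9) gives s_k = -(4*k - 1)*factorial(k + 1)/3**k.
Check: Δs_k = -(4*k**2 - k + 9)*factorial(k + 1)/(3*3**k). ✓
Sum = s_(10) − s_(1); s_(10) = -6406400/243, s_(1) = -2 ⇒ -6405914/243.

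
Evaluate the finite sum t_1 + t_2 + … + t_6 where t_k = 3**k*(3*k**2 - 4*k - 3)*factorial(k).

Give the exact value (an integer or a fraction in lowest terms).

The ratio is 3*(3*k**3 + 5*k**2 - 2*k - 4)/(3*k**2 - 4*k - 3).
Gosper form: A/B · C(k+1)/C(k) with A=3*k + 3, B=1, C=k**2 - 4*k/3 - 1.
f must satisfy (3*k + 3)·f(k+1) − (1)·f(k) = k**2 - 4*k/3 - 1.
Bound: deg f ≤ 1.
Coefficient equations give f(k) = (k - 3)/3.
Certificate R = B(k−1)f/C = (k - 3)/(3*k**2 - 4*k - 3) gives s_k = 3**k*(k - 3)*factorial(k).
Verify: 3**k*(3*k**2 - 4*k - 3)*factorial(k) matches t_k.
Sum = s_(7) − s_(1); s_(7) = 44089920, s_(1) = -6 ⇒ 44089926.

Σ = 44089926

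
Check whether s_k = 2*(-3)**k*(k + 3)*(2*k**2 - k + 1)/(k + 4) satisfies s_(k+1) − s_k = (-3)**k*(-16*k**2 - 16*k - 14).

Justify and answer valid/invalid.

s_(k+1) = 6*(-3)**k*(k + 4)*(k - 2*(k + 1)**2)/(k + 5)
s_(k+1) − s_k = (-3)**k*(-16*k**4 - 144*k**3 - 394*k**2 - 370*k - 222)/(k**2 + 9*k + 20)
(s_(k+1) − s_k) − t_k = (-3)**k*(16*k**3 + 84*k**2 + 76*k + 58)/(k**2 + 9*k + 20)

Invalid: residual (-3)**k*(16*k**3 + 84*k**2 + 76*k + 58)/(k**2 + 9*k + 20) ≠ 0.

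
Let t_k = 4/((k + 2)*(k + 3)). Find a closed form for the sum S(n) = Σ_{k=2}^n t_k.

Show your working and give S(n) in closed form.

The ratio is (k + 2)/(k + 4).
A = k + 2, B = k + 4, C = 1.
f must satisfy (k + 2)·f(k+1) − (k + 3)·f(k) = 1.
From deg A=1, deg B=1, deg C=0: d=1.
Coefficient equations give f(k) = k/2.
Then R = B(k−1)f/C = k*(k + 3)/2, so s_k = R(k)·t_k = 2*k/(k + 2).
s_(k+1) − s_k = 4/(k**2 + 5*k + 6) = t_k.
s_(n+1) = 2*(n + 1)/(n + 3) and s_(2) = 1, so S(n) = (n - 1)/(n + 3).

S(n) = (n - 1)/(n + 3)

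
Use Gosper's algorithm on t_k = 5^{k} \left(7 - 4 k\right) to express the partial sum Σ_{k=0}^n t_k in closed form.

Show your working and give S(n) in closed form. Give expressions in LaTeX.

The ratio is 5*(4*k - 3)/(4*k - 7).
Normal form (A,B,C) = (5, 1, k - 7/4).
Solve (5)·f(k+1) − (1)·f(k) = k - 7/4.
d = 1 from the (0,0,1) case.
Coefficient equations give f(k) = (k - 3)/4.
Certificate R = B(k−1)f/C = (k - 3)/(4*k - 7) gives s_k = 5**k*(3 - k).
Verify: 5**k*(7 - 4*k) matches t_k.
s_(n+1) = 5**(n + 1)*(2 - n) and s_(0) = 3, so S(n) = -5*5**n*n + 10*5**n - 3.

S(n) = - 5 \cdot 5^{n} n + 10 \cdot 5^{n} - 3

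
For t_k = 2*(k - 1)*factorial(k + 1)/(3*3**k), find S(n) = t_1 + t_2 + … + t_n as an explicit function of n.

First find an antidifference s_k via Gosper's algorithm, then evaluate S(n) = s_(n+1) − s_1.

t_(k+1)/t_k = k*(k + 2)/(3*(k - 1)).
Gosper form: A/B · C(k+1)/C(k) with A=k/3 + 2/3, B=1, C=k - 1.
Key eq: (k/3 + 2/3)·f(k+1) = (1)·f(k) + (k - 1).
Degrees (1,0,1) ⇒ d ≤ 0.
Solve for f: f(k) = 3 (degree 0 ≤ 0).
R(k) = B(k−1)·f(k)/C(k) = 3/(k - 1); s_k = R·t_k = 2*factorial(k + 1)/3**k.
Δs = 2*(k - 1)*factorial(k + 1)/(3*3**k), as required.
Telescope: S(n) = s_(n+1) − s_(1) = 2*3**(-n - 1)*factorial(n + 2) − (4/3) = -4/3 + 2*factorial(n + 2)/(3*3**n).

S(n) = -4/3 + 2*factorial(n + 2)/(3*3**n)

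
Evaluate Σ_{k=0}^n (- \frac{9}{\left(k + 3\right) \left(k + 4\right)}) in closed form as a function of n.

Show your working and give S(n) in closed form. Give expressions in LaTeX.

S(n) = \frac{3 \left(- n - 1\right)}{n + 4}

Ratio r(k) = (k + 3)/(k + 5).
Take A(k)=k + 3, B(k)=k + 5, C(k)=1.
Set up (k + 3)·f(k+1) − (k + 4)·f(k) − (1) = 0.
d = 1 from the (1,1,0) case.
Coefficient equations give f(k) = k/3.
R(k) = B(k−1)·f(k)/C(k) = k*(k + 4)/3; s_k = R·t_k = -3*k/(k + 3).
Δs = -9/(k**2 + 7*k + 12), as required.
Evaluate: s_(n+1) = 3*(-n - 1)/(n + 4); subtract s_(0) = 0 ⇒ S(n) = 3*(-n - 1)/(n + 4).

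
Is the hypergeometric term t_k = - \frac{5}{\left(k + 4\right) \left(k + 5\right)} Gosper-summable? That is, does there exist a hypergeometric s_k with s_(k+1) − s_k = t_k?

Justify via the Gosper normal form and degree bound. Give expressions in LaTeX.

Compute t_(k+1)/t_k: get (k + 4)/(k + 6).
Take A(k)=k + 4, B(k)=k + 6, C(k)=1.
f must satisfy (k + 4)·f(k+1) − (k + 5)·f(k) = 1.
Degrees (1,1,0) ⇒ d ≤ 1.
Coefficient equations give f(k) = k/4.
Get s_k = R·t_k = -5*k/(4*k + 16) with R(k) = B(k−1)f(k)/C(k) = k*(k + 5)/4.
s_(k+1) − s_k = -5/(k**2 + 9*k + 20) = t_k.

Yes. s_k = - \frac{5 k}{4 k + 16}.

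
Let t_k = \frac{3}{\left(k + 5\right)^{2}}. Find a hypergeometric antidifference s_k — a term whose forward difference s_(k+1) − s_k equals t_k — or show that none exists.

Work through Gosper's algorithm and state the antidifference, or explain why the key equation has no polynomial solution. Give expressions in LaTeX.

not Gosper-summable; s_k does not exist

t_(k+1)/t_k = (k + 5)**2/(k + 6)**2.
Factor: A=k**2 + 10*k + 25; B=k**2 + 12*k + 36; C=1.
Set up (k**2 + 10*k + 25)·f(k+1) − (k**2 + 10*k + 25)·f(k) − (1) = 0.
d = 0 from the (2,2,0) case.
f = c0 ⇒ A·f(k+1) − B(k−1)·f(k) − C = -1. The system {-1 = 0} is inconsistent; no antidifference.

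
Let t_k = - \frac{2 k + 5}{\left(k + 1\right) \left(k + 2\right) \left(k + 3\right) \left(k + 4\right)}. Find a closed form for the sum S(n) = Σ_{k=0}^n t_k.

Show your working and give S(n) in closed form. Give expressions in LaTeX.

t_(k+1)/t_k = (k + 1)*(2*k + 7)/((k + 5)*(2*k + 5)).
Normal form (A,B,C) = (k + 1, k + 5, k + 5/2).
Set up (k + 1)·f(k+1) − (k + 4)·f(k) − (k + 5/2) = 0.
Degrees (1,1,1) ⇒ d ≤ 3.
Solving with deg f ≤ 3: f(k) = k*(k + 2)*(k + 4)/6.
Get s_k = R·t_k = k*(-k - 4)/(3*(k**2 + 4*k + 3)) with R(k) = B(k−1)f(k)/C(k) = k*(k + 2)*(k + 4)**2/(3*(2*k + 5)).
s_(k+1) − s_k = (-2*k - 5)/(k**4 + 10*k**3 + 35*k**2 + 50*k + 24) = t_k.
Σ_(k=0)^n t_k = s_(n+1) − s_(0) = ((-n**2 - 6*n - 5)/(3*(n**2 + 6*n + 8))) − (0), i.e. (-n**2 - 6*n - 5)/(3*(n**2 + 6*n + 8)).

S(n) = \frac{- n^{2} - 6 n - 5}{3 \left(n^{2} + 6 n + 8\right)}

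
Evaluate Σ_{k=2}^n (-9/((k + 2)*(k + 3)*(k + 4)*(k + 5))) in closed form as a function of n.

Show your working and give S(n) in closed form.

r(k) = (k + 2)/(k + 6) after simplifying.
Normal form (A,B,C) = (k + 2, k + 6, 1).
f must satisfy (k + 2)·f(k+1) − (k + 5)·f(k) = 1.
From deg A=1, deg B=1, deg C=0: d=3.
Match coefficients ⇒ f(k) = k*(k**2 + 9*k + 26)/72.
Certificate R = B(k−1)f/C = k*(k + 5)*(k**2 + 9*k + 26)/72 gives s_k = k*(-k**2 - 9*k - 26)/(8*(k + 2)*(k + 3)*(k + 4)).
Δs = -9/(k**4 + 14*k**3 + 71*k**2 + 154*k + 120), as required.
s_(n+1) = (-n**3 - 12*n**2 - 47*n - 36)/(8*(n**3 + 12*n**2 + 47*n + 60)) and s_(2) = -1/10, so S(n) = (-n**3 - 12*n**2 - 47*n + 60)/(40*(n**3 + 12*n**2 + 47*n + 60)).

S(n) = (-n**3 - 12*n**2 - 47*n + 60)/(40*(n**3 + 12*n**2 + 47*n + 60))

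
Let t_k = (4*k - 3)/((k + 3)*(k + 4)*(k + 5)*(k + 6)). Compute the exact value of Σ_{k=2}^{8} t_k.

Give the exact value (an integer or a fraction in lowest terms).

Compute t_(k+1)/t_k: get (k + 3)*(4*k + 1)/((k + 7)*(4*k - 3)).
So A=k + 3 and B=k + 7, with C=k - 3/4.
Need (k + 3)·f(k+1) − (k + 6)·f(k) = k - 3/4.
deg f ≤ 3 (via 1,1,1).
Coefficient equations give f(k) = k*(k**2 + 12*k - 73)/240.
So s_k = (B(k−1)f/C)·t_k = (k*(k + 6)*(k**2 + 12*k - 73)/(60*(4*k - 3)))·t_k = k*(k**2 + 12*k - 73)/(60*(k + 3)*(k + 4)*(k + 5)).
Check: Δs_k = (4*k - 3)/(k**4 + 18*k**3 + 119*k**2 + 342*k + 360). ✓
Σ_(k=2)^(8) t_k = s_(9) − s_(2) = 29/3640 − (-1/140) = 11/728.

Σ = 11/728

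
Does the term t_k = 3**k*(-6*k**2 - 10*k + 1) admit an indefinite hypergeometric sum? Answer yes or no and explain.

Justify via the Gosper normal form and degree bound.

Yes. s_k = 3**k*(-3*k**2 + 4*k - 1).

Step 1: r(k) = 3*(6*k**2 + 22*k + 15)/(6*k**2 + 10*k - 1).
Factor: A=3; B=1; C=k**2 + 5*k/3 - 1/6.
f must satisfy (3)·f(k+1) − (1)·f(k) = k**2 + 5*k/3 - 1/6.
Bound: deg f ≤ 2.
Coefficient equations give f(k) = (k - 1)*(3*k - 1)/6.
R(k) = B(k−1)·f(k)/C(k) = (k - 1)*(3*k - 1)/(6*k**2 + 10*k - 1); s_k = R·t_k = 3**k*(-3*k**2 + 4*k - 1).
Verify: 3**k*(-6*k**2 - 10*k + 1) matches t_k.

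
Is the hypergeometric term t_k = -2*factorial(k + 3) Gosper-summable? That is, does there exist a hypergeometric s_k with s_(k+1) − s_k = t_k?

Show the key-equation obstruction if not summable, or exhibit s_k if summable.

No — key equation has no polynomial f.

r(k) = k + 4 after simplifying.
So A=k + 4 and B=1, with C=1.
Set up (k + 4)·f(k+1) − (1)·f(k) − (1) = 0.
From deg A=1, deg B=0, deg C=0: d=-1.
deg f ≤ -1 is impossible — no certificate.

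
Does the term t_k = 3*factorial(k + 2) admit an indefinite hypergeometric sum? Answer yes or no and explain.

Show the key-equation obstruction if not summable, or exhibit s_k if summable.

Ratio r(k) = k + 3.
Gosper form: A/B · C(k+1)/C(k) with A=k + 3, B=1, C=1.
Set up (k + 3)·f(k+1) − (1)·f(k) − (1) = 0.
d = -1 from the (1,0,0) case.
Negative degree bound (-1): no f exists, t_k not Gosper-summable.

No; the degree bound rules out any f.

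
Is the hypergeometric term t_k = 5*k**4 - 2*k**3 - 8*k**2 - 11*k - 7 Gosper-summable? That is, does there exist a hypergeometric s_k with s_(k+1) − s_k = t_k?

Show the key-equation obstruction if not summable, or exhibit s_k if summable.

Yes. s_k = k*(k**4 - 3*k**3 - 2*k - 3).

r(k) = (5*k**4 + 18*k**3 + 16*k**2 - 13*k - 23)/(5*k**4 - 2*k**3 - 8*k**2 - 11*k - 7) after simplifying.
Gosper form: A/B · C(k+1)/C(k) with A=1, B=1, C=k**4 - 2*k**3/5 - 8*k**2/5 - 11*k/5 - 7/5.
Need (1)·f(k+1) − (1)·f(k) = k**4 - 2*k**3/5 - 8*k**2/5 - 11*k/5 - 7/5.
Bound: deg f ≤ 5.
Coefficient equations give f(k) = k*(k**4 - 3*k**3 - 2*k - 3)/5.
Certificate R = B(k−1)f/C = k*(k**4 - 3*k**3 - 2*k - 3)/(5*k**4 - 2*k**3 - 8*k**2 - 11*k - 7) gives s_k = k*(k**4 - 3*k**3 - 2*k - 3).
s_(k+1) − s_k = 5*k**4 - 2*k**3 - 8*k**2 - 11*k - 7 = t_k.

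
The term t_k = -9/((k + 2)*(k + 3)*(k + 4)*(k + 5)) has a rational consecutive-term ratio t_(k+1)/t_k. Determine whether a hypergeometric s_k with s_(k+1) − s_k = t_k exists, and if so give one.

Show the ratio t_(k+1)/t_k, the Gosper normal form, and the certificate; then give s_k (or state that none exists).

s_k = k*(-k**2 - 9*k - 26)/(8*(k + 2)*(k + 3)*(k + 4))

Ratio r(k) = (k + 2)/(k + 6).
Normal form (A,B,C) = (k + 2, k + 6, 1).
f must satisfy (k + 2)·f(k+1) − (k + 5)·f(k) = 1.
Bound: deg f ≤ 3.
A polynomial solution: f(k) = k*(k**2 + 9*k + 26)/72.
Then R = B(k−1)f/C = k*(k + 5)*(k**2 + 9*k + 26)/72, so s_k = R(k)·t_k = k*(-k**2 - 9*k - 26)/(8*(k + 2)*(k + 3)*(k + 4)).
Check: Δs_k = -9/(k**4 + 14*k**3 + 71*k**2 + 154*k + 120). ✓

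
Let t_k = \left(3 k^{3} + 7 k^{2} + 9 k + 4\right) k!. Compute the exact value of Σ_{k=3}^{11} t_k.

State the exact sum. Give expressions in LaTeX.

Σ = 212197708626

Ratio r(k) = (3*k**4 + 19*k**3 + 48*k**2 + 55*k + 23)/(3*k**3 + 7*k**2 + 9*k + 4).
Gosper form: A/B · C(k+1)/C(k) with A=k + 1, B=1, C=k**3 + 7*k**2/3 + 3*k + 4/3.
Solve (k + 1)·f(k+1) − (1)·f(k) = k**3 + 7*k**2/3 + 3*k + 4/3.
Bound: deg f ≤ 2.
Coefficient equations give f(k) = (3*k**2 + k - 1)/3.
Get s_k = R·t_k = (3*k**2 + k - 1)*factorial(k) with R(k) = B(k−1)f(k)/C(k) = (3*k**2 + k - 1)/(3*k**3 + 7*k**2 + 9*k + 4).
Δs = (3*k**3 + 7*k**2 + 9*k + 4)*factorial(k), as required.
Evaluate s at k=12 and k=3: 212197708800 and 174; difference 212197708626.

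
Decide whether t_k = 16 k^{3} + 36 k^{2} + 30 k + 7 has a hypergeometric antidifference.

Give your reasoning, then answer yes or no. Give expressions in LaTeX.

Yes. s_k = k \left(4 k^{3} + 4 k^{2} + k - 2\right).

t_(k+1)/t_k = (16*k**3 + 84*k**2 + 150*k + 89)/(16*k**3 + 36*k**2 + 30*k + 7).
So A=1 and B=1, with C=k**3 + 9*k**2/4 + 15*k/8 + 7/16.
Need (1)·f(k+1) − (1)·f(k) = k**3 + 9*k**2/4 + 15*k/8 + 7/16.
From deg A=0, deg B=0, deg C=3: d=4.
Solve for f: f(k) = k*(2*k - 1)*(2*k**2 + 3*k + 2)/16 (degree 4 ≤ 4).
Get s_k = R·t_k = k*(4*k**3 + 4*k**2 + k - 2) with R(k) = B(k−1)f(k)/C(k) = k*(2*k - 1)*(2*k**2 + 3*k + 2)/(16*k**3 + 36*k**2 + 30*k + 7).
Δs = 16*k**3 + 36*k**2 + 30*k + 7, as required.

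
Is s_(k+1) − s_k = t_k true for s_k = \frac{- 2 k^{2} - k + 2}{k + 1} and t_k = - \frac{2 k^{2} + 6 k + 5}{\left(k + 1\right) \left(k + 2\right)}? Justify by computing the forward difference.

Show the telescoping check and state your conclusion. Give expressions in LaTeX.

Valid — Δs_k = t_k.

s_(k+1) = (-k - 2*(k + 1)**2 + 1)/(k + 2)
s_(k+1) − s_k = (-2*k**2 - 6*k - 5)/(k**2 + 3*k + 2)
(s_(k+1) − s_k) − t_k = 0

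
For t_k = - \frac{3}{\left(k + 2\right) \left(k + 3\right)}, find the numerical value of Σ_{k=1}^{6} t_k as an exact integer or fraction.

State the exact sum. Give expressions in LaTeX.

Ratio r(k) = (k + 2)/(k + 4).
Normal form (A,B,C) = (k + 2, k + 4, 1).
Key eq: (k + 2)·f(k+1) = (k + 3)·f(k) + (1).
Bound: deg f ≤ 1.
Solve for f: f(k) = k/2 (degree 1 ≤ 1).
So s_k = (B(k−1)f/C)·t_k = (k*(k + 3)/2)·t_k = -3*k/(2*k + 4).
Verify: -3/(k**2 + 5*k + 6) matches t_k.
Telescoping: Σ = s_(7) − s_(1) = -7/6 − (-1/2) = -2/3.

Σ = -2/3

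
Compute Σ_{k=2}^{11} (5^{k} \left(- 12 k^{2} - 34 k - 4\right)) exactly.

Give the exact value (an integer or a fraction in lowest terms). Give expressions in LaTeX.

Σ = -107421874750

Step 1: r(k) = 5*(6*k**2 + 29*k + 25)/(6*k**2 + 17*k + 2).
Normal form (A,B,C) = (5, 1, k**2 + 17*k/6 + 1/3).
Set up (5)·f(k+1) − (1)·f(k) − (k**2 + 17*k/6 + 1/3) = 0.
deg f ≤ 2 (via 0,0,2).
Match coefficients ⇒ f(k) = (k - 1)*(3*k + 4)/12.
Then R = B(k−1)f/C = (k - 1)*(3*k + 4)/(2*(6*k**2 + 17*k + 2)), so s_k = R(k)·t_k = 5**k*(-3*k**2 - k + 4).
Check: Δs_k = 5**k*(-12*k**2 - 34*k - 4). ✓
Evaluate s at k=12 and k=2: -107421875000 and -250; difference -107421874750.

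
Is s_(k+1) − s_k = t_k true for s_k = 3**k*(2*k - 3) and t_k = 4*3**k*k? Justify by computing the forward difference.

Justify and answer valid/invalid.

s_(k+1) = 3**(k + 1)*(2*k - 1)
s_(k+1) − s_k = 4*3**k*k
(s_(k+1) − s_k) − t_k = 0

Valid: the claim telescopes to t_k.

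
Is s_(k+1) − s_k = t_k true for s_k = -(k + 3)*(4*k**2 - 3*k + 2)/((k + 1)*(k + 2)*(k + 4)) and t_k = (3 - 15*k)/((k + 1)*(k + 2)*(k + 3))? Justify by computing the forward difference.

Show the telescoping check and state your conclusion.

Invalid: residual 2*(-2*k**3 + 3*k**2 + 32*k - 9)/(k**5 + 15*k**4 + 85*k**3 + 225*k**2 + 274*k + 120) ≠ 0.

s_(k+1) = (k + 4)*(3*k - 4*(k + 1)**2 + 1)/((k + 2)*(k + 3)*(k + 5))
s_(k+1) − s_k = (-19*k**3 - 126*k**2 - 209*k + 42)/(k**5 + 15*k**4 + 85*k**3 + 225*k**2 + 274*k + 120)
(s_(k+1) − s_k) − t_k = 2*(-2*k**3 + 3*k**2 + 32*k - 9)/(k**5 + 15*k**4 + 85*k**3 + 225*k**2 + 274*k + 120)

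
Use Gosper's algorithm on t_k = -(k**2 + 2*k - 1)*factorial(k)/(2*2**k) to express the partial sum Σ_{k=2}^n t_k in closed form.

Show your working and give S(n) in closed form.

S(n) = 2**(-n - 1)*(2**(n + 2) - n**2*factorial(n) - 4*n*factorial(n) - 3*factorial(n))

The ratio is (k + 1)*(2*k + (k + 1)**2 + 1)/(2*(k**2 + 2*k - 1)).
Gosper form: A/B · C(k+1)/C(k) with A=k/2 + 1/2, B=1, C=k**2 + 2*k - 1.
Need (k/2 + 1/2)·f(k+1) − (1)·f(k) = k**2 + 2*k - 1.
Bound: deg f ≤ 1.
Solving with deg f ≤ 1: f(k) = 2*(k + 2).
R(k) = B(k−1)·f(k)/C(k) = 2*(k + 2)/(k**2 + 2*k - 1); s_k = R·t_k = -(k + 2)*factorial(k)/2**k.
s_(k+1) − s_k = -(k**2 + 2*k - 1)*factorial(k)/(2*2**k) = t_k.
Telescope: S(n) = s_(n+1) − s_(2) = -2**(-n - 1)*(n + 3)*factorial(n + 1) − (-2) = 2**(-n - 1)*(2**(n + 2) - n**2*factorial(n) - 4*n*factorial(n) - 3*factorial(n)).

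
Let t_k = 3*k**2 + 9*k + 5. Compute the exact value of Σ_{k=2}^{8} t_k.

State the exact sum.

Σ = 959

t_(k+1)/t_k = (3*k**2 + 15*k + 17)/(3*k**2 + 9*k + 5).
So A=1 and B=1, with C=k**2 + 3*k + 5/3.
Set up (1)·f(k+1) − (1)·f(k) − (k**2 + 3*k + 5/3) = 0.
Degrees (0,0,2) ⇒ d ≤ 3.
Match coefficients ⇒ f(k) = k*(k**2 + 3*k + 1)/3.
So s_k = (B(k−1)f/C)·t_k = (k*(k**2 + 3*k + 1)/(3*k**2 + 9*k + 5))·t_k = k*(k**2 + 3*k + 1).
Verify: 3*k**2 + 9*k + 5 matches t_k.
Telescoping: Σ = s_(9) − s_(2) = 981 − (22) = 959.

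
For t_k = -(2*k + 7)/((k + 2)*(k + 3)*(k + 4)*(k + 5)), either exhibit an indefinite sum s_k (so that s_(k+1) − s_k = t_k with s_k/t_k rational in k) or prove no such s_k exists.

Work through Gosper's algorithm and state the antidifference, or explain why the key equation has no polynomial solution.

t_(k+1)/t_k = (k + 2)*(2*k + 9)/((k + 6)*(2*k + 7)).
Take A(k)=k + 2, B(k)=k + 6, C(k)=k + 7/2.
Key eq: (k + 2)·f(k+1) = (k + 5)·f(k) + (k + 7/2).
d = 3 from the (1,1,1) case.
Solving with deg f ≤ 3: f(k) = k*(k + 3)*(k + 6)/16.
So s_k = (B(k−1)f/C)·t_k = (k*(k + 3)*(k + 5)*(k + 6)/(8*(2*k + 7)))·t_k = k*(-k - 6)/(8*(k**2 + 6*k + 8)).
Δs = (-2*k - 7)/(k**4 + 14*k**3 + 71*k**2 + 154*k + 120), as required.

s_k = k*(-k - 6)/(8*(k**2 + 6*k + 8))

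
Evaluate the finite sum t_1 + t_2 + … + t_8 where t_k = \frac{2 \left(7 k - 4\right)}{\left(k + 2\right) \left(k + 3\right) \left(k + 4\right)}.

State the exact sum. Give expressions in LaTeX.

r(k) = (k + 2)*(7*k + 3)/((k + 5)*(7*k - 4)) after simplifying.
Take A(k)=k + 2, B(k)=k + 5, C(k)=k - 4/7.
Set up (k + 2)·f(k+1) − (k + 4)·f(k) − (k - 4/7) = 0.
Degrees (1,1,1) ⇒ d ≤ 2.
Solve for f: f(k) = k*(5*k - 17)/42 (degree 2 ≤ 2).
R(k) = B(k−1)·f(k)/C(k) = k*(k + 4)*(5*k - 17)/(6*(7*k - 4)); s_k = R·t_k = k*(5*k - 17)/(3*(k + 2)*(k + 3)).
Δs = 2*(7*k - 4)/(k**3 + 9*k**2 + 26*k + 24), as required.
Telescoping: Σ = s_(9) − s_(1) = 7/11 − (-1/3) = 32/33.

Σ = 32/33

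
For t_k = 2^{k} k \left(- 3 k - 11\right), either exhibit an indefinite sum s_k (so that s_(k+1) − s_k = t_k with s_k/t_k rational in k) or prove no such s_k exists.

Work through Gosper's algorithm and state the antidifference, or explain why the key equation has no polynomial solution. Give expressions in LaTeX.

Step 1: r(k) = 2*(k + 1)*(3*k + 14)/(k*(3*k + 11)).
Factor: A=2; B=1; C=k**2 + 11*k/3.
Key eq: (2)·f(k+1) = (1)·f(k) + (k**2 + 11*k/3).
Bound: deg f ≤ 2.
A polynomial solution: f(k) = (k + 1)*(3*k - 4)/3.
Then R = B(k−1)f/C = (k + 1)*(3*k - 4)/(k*(3*k + 11)), so s_k = R(k)·t_k = 2**k*(-3*k**2 + k + 4).
s_(k+1) − s_k = 2**k*k*(-3*k - 11) = t_k.

s_k = 2^{k} \left(- 3 k^{2} + k + 4\right)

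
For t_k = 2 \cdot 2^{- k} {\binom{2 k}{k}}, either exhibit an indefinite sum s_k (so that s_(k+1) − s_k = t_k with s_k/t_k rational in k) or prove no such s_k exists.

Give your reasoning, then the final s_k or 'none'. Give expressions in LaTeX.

no hypergeometric antidifference exists

Step 1: r(k) = (2*k + 1)/(k + 1).
Factor: A=2*k + 1; B=k + 1; C=1.
Need (2*k + 1)·f(k+1) − (k)·f(k) = 1.
Degrees (1,1,0) ⇒ d ≤ -1.
Bound -1 < 0, so the key equation has no polynomial solution.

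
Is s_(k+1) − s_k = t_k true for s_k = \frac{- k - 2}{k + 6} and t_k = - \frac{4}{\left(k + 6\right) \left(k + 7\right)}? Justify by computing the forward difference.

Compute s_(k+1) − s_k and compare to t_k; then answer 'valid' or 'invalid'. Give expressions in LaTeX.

valid; difference matches t_k

s_(k+1) = (-k - 3)/(k + 7)
s_(k+1) − s_k = -4/(k**2 + 13*k + 42)
(s_(k+1) − s_k) − t_k = 0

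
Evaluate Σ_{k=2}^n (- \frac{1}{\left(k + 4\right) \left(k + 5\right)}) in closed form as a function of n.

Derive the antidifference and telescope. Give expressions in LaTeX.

S(n) = \frac{1 - n}{6 \left(n + 5\right)}

Compute t_(k+1)/t_k: get (k + 4)/(k + 6).
Take A(k)=k + 4, B(k)=k + 6, C(k)=1.
Need (k + 4)·f(k+1) − (k + 5)·f(k) = 1.
Bound: deg f ≤ 1.
Match coefficients ⇒ f(k) = k/4.
Get s_k = R·t_k = -k/(4*k + 16) with R(k) = B(k−1)f(k)/C(k) = k*(k + 5)/4.
Δs = -1/(k**2 + 9*k + 20), as required.
Σ_(k=2)^n t_k = s_(n+1) − s_(2) = ((-n - 1)/(4*(n + 5))) − (-1/12), i.e. (1 - n)/(6*(n + 5)).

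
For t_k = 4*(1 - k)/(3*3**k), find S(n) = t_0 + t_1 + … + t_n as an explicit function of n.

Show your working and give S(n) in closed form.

t_(k+1)/t_k = k/(3*(k - 1)).
Factor: A=1/3; B=1; C=k - 1.
Set up (1/3)·f(k+1) − (1)·f(k) − (k - 1) = 0.
From deg A=0, deg B=0, deg C=1: d=1.
Match coefficients ⇒ f(k) = -3*(2*k - 1)/4.
So s_k = (B(k−1)f/C)·t_k = (-3*(2*k - 1)/(4*(k - 1)))·t_k = (2*k - 1)/3**k.
Verify: 4*(1 - k)/(3*3**k) matches t_k.
Telescope: S(n) = s_(n+1) − s_(0) = 3**(-n - 1)*(2*n + 1) − (-1) = 3**(-n - 1)*(3**(n + 1) + 2*n + 1).

S(n) = 3**(-n - 1)*(3**(n + 1) + 2*n + 1)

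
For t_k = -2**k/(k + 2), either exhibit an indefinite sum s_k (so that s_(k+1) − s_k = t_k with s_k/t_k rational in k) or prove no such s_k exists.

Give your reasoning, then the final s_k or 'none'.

Compute t_(k+1)/t_k: get 2*(k + 2)/(k + 3).
So A=2*k + 4 and B=k + 3, with C=1.
Solve (2*k + 4)·f(k+1) − (k + 2)·f(k) = 1.
Degrees (1,1,0) ⇒ d ≤ -1.
d = -1 < 0 ⇒ no nonzero polynomial f; not summable.

not Gosper-summable; s_k does not exist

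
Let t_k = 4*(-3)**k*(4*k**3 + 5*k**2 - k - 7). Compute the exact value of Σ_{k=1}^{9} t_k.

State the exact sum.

t_(k+1)/t_k = 3*(-4*k**3 - 17*k**2 - 21*k - 1)/(4*k**3 + 5*k**2 - k - 7).
Normal form (A,B,C) = (-3, 1, k**3 + 5*k**2/4 - k/4 - 7/4).
Need (-3)·f(k+1) − (1)·f(k) = k**3 + 5*k**2/4 - k/4 - 7/4.
From deg A=0, deg B=0, deg C=3: d=3.
Match coefficients ⇒ f(k) = -(k**3 - k**2 - k - 1)/4.
So s_k = (B(k−1)f/C)·t_k = (-(k**3 - k**2 - k - 1)/(4*k**3 + 5*k**2 - k - 7))·t_k = 4*(-3)**k*(-k**3 + k**2 + k + 1).
Δs = 4*(-3)**k*(4*k**3 + 5*k**2 - k - 7), as required.
Telescoping: Σ = s_(10) − s_(1) = -209978244 − (-24) = -209978220.

Σ = -209978220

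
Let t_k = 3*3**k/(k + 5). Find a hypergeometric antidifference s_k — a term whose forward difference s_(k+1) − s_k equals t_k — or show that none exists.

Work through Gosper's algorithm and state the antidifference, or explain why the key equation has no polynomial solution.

Compute t_(k+1)/t_k: get 3*(k + 5)/(k + 6).
Normal form (A,B,C) = (3*k + 15, k + 6, 1).
Key eq: (3*k + 15)·f(k+1) = (k + 5)·f(k) + (1).
Degrees (1,1,0) ⇒ d ≤ -1.
d = -1 < 0 ⇒ no nonzero polynomial f; not summable.

not Gosper-summable; s_k does not exist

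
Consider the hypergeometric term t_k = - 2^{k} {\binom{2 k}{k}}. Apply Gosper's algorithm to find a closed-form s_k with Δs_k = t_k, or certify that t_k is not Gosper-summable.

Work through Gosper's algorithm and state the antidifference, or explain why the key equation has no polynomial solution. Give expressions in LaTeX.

not Gosper-summable; s_k does not exist

The ratio is 4*(2*k + 1)/(k + 1).
So A=8*k + 4 and B=k + 1, with C=1.
Set up (8*k + 4)·f(k+1) − (k)·f(k) − (1) = 0.
d = -1 from the (1,1,0) case.
Bound -1 < 0, so the key equation has no polynomial solution.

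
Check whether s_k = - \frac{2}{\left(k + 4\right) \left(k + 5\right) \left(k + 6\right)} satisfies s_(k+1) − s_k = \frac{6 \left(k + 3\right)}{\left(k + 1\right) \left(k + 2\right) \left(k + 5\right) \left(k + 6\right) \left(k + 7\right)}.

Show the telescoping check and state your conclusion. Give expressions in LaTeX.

Invalid: residual \frac{12 \left(- 2 k - 5\right)}{k^{6} + 25 k^{5} + 247 k^{4} + 1219 k^{3} + 3112 k^{2} + 3796 k + 1680} ≠ 0.

s_(k+1) = -2/((k + 5)*(k + 6)*(k + 7))
s_(k+1) − s_k = 6/((k + 4)*(k + 5)*(k + 6)*(k + 7))
(s_(k+1) − s_k) − t_k = 12*(-2*k - 5)/(k**6 + 25*k**5 + 247*k**4 + 1219*k**3 + 3112*k**2 + 3796*k + 1680)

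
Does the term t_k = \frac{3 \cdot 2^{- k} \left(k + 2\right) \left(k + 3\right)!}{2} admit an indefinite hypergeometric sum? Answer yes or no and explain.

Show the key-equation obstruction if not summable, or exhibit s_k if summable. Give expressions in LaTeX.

Yes. s_k = 3 \cdot 2^{- k} \left(k + 3\right)!.

Step 1: r(k) = (k + 3)*(k + 4)/(2*(k + 2)).
A = k/2 + 2, B = 1, C = k + 2.
Set up (k/2 + 2)·f(k+1) − (1)·f(k) − (k + 2) = 0.
From deg A=1, deg B=0, deg C=1: d=0.
Solving with deg f ≤ 0: f(k) = 2.
So s_k = (B(k−1)f/C)·t_k = (2/(k + 2))·t_k = 3*factorial(k + 3)/2**k.
Verify: 3*(k + 2)*factorial(k + 3)/(2*2**k) matches t_k.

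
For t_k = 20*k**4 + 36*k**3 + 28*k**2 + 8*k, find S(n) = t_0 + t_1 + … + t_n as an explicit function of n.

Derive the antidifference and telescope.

t_(k+1)/t_k = (5*k**4 + 29*k**3 + 64*k**2 + 63*k + 23)/(k*(5*k**3 + 9*k**2 + 7*k + 2)).
Gosper form: A/B · C(k+1)/C(k) with A=1, B=1, C=k**4 + 9*k**3/5 + 7*k**2/5 + 2*k/5.
Solve (1)·f(k+1) − (1)·f(k) = k**4 + 9*k**3/5 + 7*k**2/5 + 2*k/5.
deg f ≤ 5 (via 0,0,4).
Coefficient equations give f(k) = k**2*(k - 1)*(4*k**2 + 3*k + 1)/20.
R(k) = B(k−1)·f(k)/C(k) = k*(k - 1)*(4*k**2 + 3*k + 1)/(4*(5*k**3 + 9*k**2 + 7*k + 2)); s_k = R·t_k = k**2*(4*k**3 - k**2 - 2*k - 1).
s_(k+1) − s_k = 4*k*(5*k**3 + 9*k**2 + 7*k + 2) = t_k.
Σ_(k=0)^n t_k = s_(n+1) − s_(0) = (n*(4*n**4 + 19*n**3 + 34*n**2 + 27*n + 8)) − (0), i.e. n*(4*n**4 + 19*n**3 + 34*n**2 + 27*n + 8).

S(n) = n*(4*n**4 + 19*n**3 + 34*n**2 + 27*n + 8)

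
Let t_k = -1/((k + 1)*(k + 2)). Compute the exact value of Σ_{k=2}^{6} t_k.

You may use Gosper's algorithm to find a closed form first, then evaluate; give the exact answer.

The ratio is (k + 1)/(k + 3).
Normal form (A,B,C) = (k + 1, k + 3, 1).
Solve (k + 1)·f(k+1) − (k + 2)·f(k) = 1.
d = 1 from the (1,1,0) case.
Solve for f: f(k) = k (degree 1 ≤ 1).
Certificate R = B(k−1)f/C = k*(k + 2) gives s_k = -k/(k + 1).
Δs = -1/(k**2 + 3*k + 2), as required.
Σ_(k=2)^(6) t_k = s_(7) − s_(2) = -7/8 − (-2/3) = -5/24.

Σ = -5/24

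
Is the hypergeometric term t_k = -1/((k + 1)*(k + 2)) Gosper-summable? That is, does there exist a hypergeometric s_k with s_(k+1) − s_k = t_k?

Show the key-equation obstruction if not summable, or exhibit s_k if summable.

Ratio r(k) = (k + 1)/(k + 3).
Factor: A=k + 1; B=k + 3; C=1.
f must satisfy (k + 1)·f(k+1) − (k + 2)·f(k) = 1.
deg f ≤ 1 (via 1,1,0).
Match coefficients ⇒ f(k) = k.
Then R = B(k−1)f/C = k*(k + 2), so s_k = R(k)·t_k = -k/(k + 1).
Verify: -1/(k**2 + 3*k + 2) matches t_k.

Yes. s_k = -k/(k + 1).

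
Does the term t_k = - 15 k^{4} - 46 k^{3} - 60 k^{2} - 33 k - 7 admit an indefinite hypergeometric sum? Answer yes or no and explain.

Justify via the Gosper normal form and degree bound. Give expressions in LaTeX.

Ratio r(k) = (15*k**4 + 106*k**3 + 288*k**2 + 351*k + 161)/(15*k**4 + 46*k**3 + 60*k**2 + 33*k + 7).
Gosper form: A/B · C(k+1)/C(k) with A=1, B=1, C=k**4 + 46*k**3/15 + 4*k**2 + 11*k/5 + 7/15.
Set up (1)·f(k+1) − (1)·f(k) − (k**4 + 46*k**3/15 + 4*k**2 + 11*k/5 + 7/15) = 0.
From deg A=0, deg B=0, deg C=4: d=5.
Solving with deg f ≤ 5: f(k) = k**2*(3*k**3 + 4*k**2 + 2*k - 2)/15.
So s_k = (B(k−1)f/C)·t_k = (k**2*(3*k**3 + 4*k**2 + 2*k - 2)/(15*k**4 + 46*k**3 + 60*k**2 + 33*k + 7))·t_k = k**2*(-3*k**3 - 4*k**2 - 2*k + 2).
Δs = -15*k**4 - 46*k**3 - 60*k**2 - 33*k - 7, as required.

Yes. s_k = k^{2} \left(- 3 k^{3} - 4 k^{2} - 2 k + 2\right).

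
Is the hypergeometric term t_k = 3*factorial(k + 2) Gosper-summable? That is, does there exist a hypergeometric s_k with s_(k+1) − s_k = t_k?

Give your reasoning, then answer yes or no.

No. Not Gosper-summable.

Step 1: r(k) = k + 3.
Factor: A=k + 3; B=1; C=1.
Set up (k + 3)·f(k+1) − (1)·f(k) − (1) = 0.
Degrees (1,0,0) ⇒ d ≤ -1.
deg f ≤ -1 is impossible — no certificate.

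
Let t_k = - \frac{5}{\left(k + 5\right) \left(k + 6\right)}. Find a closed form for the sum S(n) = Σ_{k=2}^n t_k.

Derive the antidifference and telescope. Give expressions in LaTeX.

S(n) = \frac{5 \left(1 - n\right)}{7 \left(n + 6\right)}

Step 1: r(k) = (k + 5)/(k + 7).
Gosper form: A/B · C(k+1)/C(k) with A=k + 5, B=k + 7, C=1.
Key eq: (k + 5)·f(k+1) = (k + 6)·f(k) + (1).
From deg A=1, deg B=1, deg C=0: d=1.
Match coefficients ⇒ f(k) = k/5.
So s_k = (B(k−1)f/C)·t_k = (k*(k + 6)/5)·t_k = -k/(k + 5).
Verify: -5/(k**2 + 11*k + 30) matches t_k.
Evaluate: s_(n+1) = (-n - 1)/(n + 6); subtract s_(2) = -2/7 ⇒ S(n) = 5*(1 - n)/(7*(n + 6)).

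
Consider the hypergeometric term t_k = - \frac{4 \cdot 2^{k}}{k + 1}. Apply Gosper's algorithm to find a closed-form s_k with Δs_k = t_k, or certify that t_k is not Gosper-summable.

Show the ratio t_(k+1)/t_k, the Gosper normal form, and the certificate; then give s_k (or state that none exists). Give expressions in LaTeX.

Ratio r(k) = 2*(k + 1)/(k + 2).
A = 2*k + 2, B = k + 2, C = 1.
Solve (2*k + 2)·f(k+1) − (k + 1)·f(k) = 1.
Degrees (1,1,0) ⇒ d ≤ -1.
Bound -1 < 0, so the key equation has no polynomial solution.

none (Gosper's algorithm certifies no s_k)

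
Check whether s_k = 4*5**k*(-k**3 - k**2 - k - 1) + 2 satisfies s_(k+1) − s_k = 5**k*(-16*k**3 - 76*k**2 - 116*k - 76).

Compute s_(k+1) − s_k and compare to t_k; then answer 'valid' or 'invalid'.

valid; difference matches t_k

s_(k+1) = -20*5**k*(k + (k + 1)**3 + (k + 1)**2 + 2) + 2
s_(k+1) − s_k = 5**k*(-16*k**3 - 76*k**2 - 116*k - 76)
(s_(k+1) − s_k) − t_k = 0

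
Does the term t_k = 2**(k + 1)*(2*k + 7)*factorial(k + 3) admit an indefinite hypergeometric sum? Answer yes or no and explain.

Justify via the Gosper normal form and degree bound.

Ratio r(k) = 2*(k + 4)*(2*k + 9)/(2*k + 7).
Gosper form: A/B · C(k+1)/C(k) with A=2*k + 8, B=1, C=k + 7/2.
Need (2*k + 8)·f(k+1) − (1)·f(k) = k + 7/2.
From deg A=1, deg B=0, deg C=1: d=0.
Solve for f: f(k) = 1/2 (degree 0 ≤ 0).
So s_k = (B(k−1)f/C)·t_k = (1/(2*k + 7))·t_k = 2**(k + 1)*factorial(k + 3).
Verify: 2**(k + 1)*(2*k + 7)*factorial(k + 3) matches t_k.

Yes. s_k = 2**(k + 1)*factorial(k + 3).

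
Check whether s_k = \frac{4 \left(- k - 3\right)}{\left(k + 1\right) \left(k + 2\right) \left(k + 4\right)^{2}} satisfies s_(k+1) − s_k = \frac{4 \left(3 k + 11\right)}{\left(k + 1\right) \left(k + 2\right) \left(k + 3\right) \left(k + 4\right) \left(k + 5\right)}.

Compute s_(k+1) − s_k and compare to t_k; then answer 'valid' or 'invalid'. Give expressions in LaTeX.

s_(k+1) = 4*(-k - 4)/((k + 2)*(k + 3)*(k + 5)**2)
s_(k+1) − s_k = 4*(-(k + 1)*(k + 4)**3 + (k + 3)**2*(k + 5)**2)/((k + 1)*(k + 2)*(k + 3)*(k + 4)**2*(k + 5)**2)
(s_(k+1) − s_k) − t_k = 4*(-4*k**2 - 31*k - 59)/(k**7 + 24*k**6 + 240*k**5 + 1290*k**4 + 3999*k**3 + 7086*k**2 + 6560*k + 2400)

Invalid: residual \frac{4 \left(- 4 k^{2} - 31 k - 59\right)}{k^{7} + 24 k^{6} + 240 k^{5} + 1290 k^{4} + 3999 k^{3} + 7086 k^{2} + 6560 k + 2400} ≠ 0.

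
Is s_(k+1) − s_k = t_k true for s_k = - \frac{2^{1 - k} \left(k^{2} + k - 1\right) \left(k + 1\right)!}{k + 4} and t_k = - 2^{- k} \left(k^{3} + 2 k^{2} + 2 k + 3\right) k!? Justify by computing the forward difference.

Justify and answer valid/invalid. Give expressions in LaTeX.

s_(k+1) = -(k**2 + 3*k + 1)*factorial(k + 2)/(2**k*(k + 5))
s_(k+1) − s_k = -(k**4 + 7*k**3 + 15*k**2 + 22*k + 18)*factorial(k + 1)/(2**k*(k + 4)*(k + 5))
(s_(k+1) − s_k) − t_k = 3*(k**4 + 6*k**3 + 8*k**2 + 9*k + 14)*factorial(k)/(2**k*(k + 4)*(k + 5))

Invalid: residual \frac{3 \cdot 2^{- k} \left(k^{4} + 6 k^{3} + 8 k^{2} + 9 k + 14\right) k!}{\left(k + 4\right) \left(k + 5\right)} ≠ 0.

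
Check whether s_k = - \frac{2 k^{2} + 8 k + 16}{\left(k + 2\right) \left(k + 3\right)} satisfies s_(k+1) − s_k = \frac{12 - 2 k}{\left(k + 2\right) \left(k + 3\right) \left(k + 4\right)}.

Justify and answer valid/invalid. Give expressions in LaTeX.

s_(k+1) = 2*(-4*k - (k + 1)**2 - 12)/((k + 3)*(k + 4))
s_(k+1) − s_k = 2*(6 - k)/(k**3 + 9*k**2 + 26*k + 24)
(s_(k+1) − s_k) − t_k = 0

valid (s_(k+1) − s_k reduces to t_k)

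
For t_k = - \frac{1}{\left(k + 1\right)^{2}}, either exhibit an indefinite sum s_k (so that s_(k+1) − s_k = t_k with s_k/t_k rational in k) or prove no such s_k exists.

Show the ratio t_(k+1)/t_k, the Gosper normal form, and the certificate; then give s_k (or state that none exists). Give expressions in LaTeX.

none (Gosper's algorithm certifies no s_k)

t_(k+1)/t_k = (k + 1)**2/(k + 2)**2.
Take A(k)=k**2 + 2*k + 1, B(k)=k**2 + 4*k + 4, C(k)=1.
Set up (k**2 + 2*k + 1)·f(k+1) − (k**2 + 2*k + 1)·f(k) − (1) = 0.
From deg A=2, deg B=2, deg C=0: d=0.
Generic f = c0 gives residual -1; -1 = 0 cannot hold, so t_k is not Gosper-summable.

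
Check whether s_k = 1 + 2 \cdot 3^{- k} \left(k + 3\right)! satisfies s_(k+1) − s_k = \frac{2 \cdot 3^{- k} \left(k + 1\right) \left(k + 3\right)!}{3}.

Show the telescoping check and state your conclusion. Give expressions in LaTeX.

valid (s_(k+1) − s_k reduces to t_k)

s_(k+1) = 2*3**(-k - 1)*factorial(k + 4) + 1
s_(k+1) − s_k = 2*(k + 1)*factorial(k + 3)/(3*3**k)
(s_(k+1) − s_k) − t_k = 0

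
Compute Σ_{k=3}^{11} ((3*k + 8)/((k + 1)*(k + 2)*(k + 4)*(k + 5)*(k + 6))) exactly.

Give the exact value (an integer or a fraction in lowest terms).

t_(k+1)/t_k = (k + 1)*(k + 4)*(3*k + 11)/((k + 3)*(k + 7)*(3*k + 8)).
A = k + 1, B = k + 7, C = k**2 + 17*k/3 + 8.
Key eq: (k + 1)·f(k+1) = (k + 6)·f(k) + (k**2 + 17*k/3 + 8).
deg f ≤ 5 (via 1,1,2).
Solve for f: f(k) = k*(k + 2)*(k + 3)*(k**2 + 10*k + 29)/60 (degree 5 ≤ 5).
Then R = B(k−1)f/C = k*(k + 2)*(k + 6)*(k**2 + 10*k + 29)/(20*(3*k + 8)), so s_k = R(k)·t_k = k*(k**2 + 10*k + 29)/(20*(k**3 + 10*k**2 + 29*k + 20)).
Verify: (3*k + 8)/(k**5 + 18*k**4 + 121*k**3 + 372*k**2 + 508*k + 240) matches t_k.
Telescoping: Σ = s_(12) − s_(3) = 879/17680 − (51/1120) = 207/49504.

Σ = 207/49504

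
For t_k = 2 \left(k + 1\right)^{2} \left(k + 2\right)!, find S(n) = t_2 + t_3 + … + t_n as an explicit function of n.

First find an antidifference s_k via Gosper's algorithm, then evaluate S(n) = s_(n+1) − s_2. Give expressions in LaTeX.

S(n) = 2 n \left(n + 3\right)! - 48

t_(k+1)/t_k = (k + 2)**2*(k + 3)/(k + 1)**2.
So A=k + 3 and B=1, with C=k**2 + 2*k + 1.
Solve (k + 3)·f(k+1) − (1)·f(k) = k**2 + 2*k + 1.
deg f ≤ 1 (via 1,0,2).
Solving with deg f ≤ 1: f(k) = k - 1.
Certificate R = B(k−1)f/C = (k - 1)/(k + 1)**2 gives s_k = 2*(k - 1)*factorial(k + 2).
Check: Δs_k = 2*(k + 1)**2*factorial(k + 2). ✓
Σ_(k=2)^n t_k = s_(n+1) − s_(2) = (2*n*factorial(n + 3)) − (48), i.e. 2*n*factorial(n + 3) - 48.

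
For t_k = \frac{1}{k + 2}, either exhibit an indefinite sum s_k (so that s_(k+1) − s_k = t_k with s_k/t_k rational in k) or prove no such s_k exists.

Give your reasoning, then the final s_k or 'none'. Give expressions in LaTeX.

The ratio is (k + 2)/(k + 3).
So A=k + 2 and B=k + 3, with C=1.
Key eq: (k + 2)·f(k+1) = (k + 2)·f(k) + (1).
From deg A=1, deg B=1, deg C=0: d=0.
Write f(k) = c0. Then LHS − RHS = -1, requiring -1 = 0: contradictory. No certificate.

none (Gosper's algorithm certifies no s_k)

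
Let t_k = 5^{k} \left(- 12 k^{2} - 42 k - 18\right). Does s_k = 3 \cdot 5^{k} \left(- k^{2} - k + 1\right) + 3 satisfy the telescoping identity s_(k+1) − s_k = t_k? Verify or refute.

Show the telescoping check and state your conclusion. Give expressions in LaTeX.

s_(k+1) = -15*5**k*(k + (k + 1)**2) + 3
s_(k+1) − s_k = 5**k*(-12*k**2 - 42*k - 18)
(s_(k+1) − s_k) − t_k = 0

valid; difference matches t_k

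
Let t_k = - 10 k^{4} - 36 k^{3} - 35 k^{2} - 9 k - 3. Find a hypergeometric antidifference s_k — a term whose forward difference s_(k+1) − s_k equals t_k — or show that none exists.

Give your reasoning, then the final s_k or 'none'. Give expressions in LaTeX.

Step 1: r(k) = (10*k**4 + 76*k**3 + 203*k**2 + 227*k + 93)/(10*k**4 + 36*k**3 + 35*k**2 + 9*k + 3).
Gosper form: A/B · C(k+1)/C(k) with A=1, B=1, C=k**4 + 18*k**3/5 + 7*k**2/2 + 9*k/10 + 3/10.
Key eq: (1)·f(k+1) = (1)·f(k) + (k**4 + 18*k**3/5 + 7*k**2/2 + 9*k/10 + 3/10).
Bound: deg f ≤ 5.
Solve for f: f(k) = k*(k + 2)*(2*k**3 - 3*k + 2)/10 (degree 5 ≤ 5).
Then R = B(k−1)f/C = k*(k + 2)*(2*k**3 - 3*k + 2)/(10*k**4 + 36*k**3 + 35*k**2 + 9*k + 3), so s_k = R(k)·t_k = k*(-2*k**4 - 4*k**3 + 3*k**2 + 4*k - 4).
Δs = -10*k**4 - 36*k**3 - 35*k**2 - 9*k - 3, as required.

s_k = k \left(- 2 k^{4} - 4 k^{3} + 3 k^{2} + 4 k - 4\right)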